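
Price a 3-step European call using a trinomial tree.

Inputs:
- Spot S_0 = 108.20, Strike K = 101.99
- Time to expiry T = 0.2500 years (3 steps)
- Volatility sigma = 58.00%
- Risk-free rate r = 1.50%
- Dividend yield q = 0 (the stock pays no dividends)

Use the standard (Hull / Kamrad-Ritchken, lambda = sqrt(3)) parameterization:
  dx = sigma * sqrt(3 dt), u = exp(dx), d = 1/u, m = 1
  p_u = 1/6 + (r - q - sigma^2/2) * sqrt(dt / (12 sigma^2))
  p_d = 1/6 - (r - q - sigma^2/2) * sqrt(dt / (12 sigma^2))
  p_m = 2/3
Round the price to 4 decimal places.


dt = T/N = 0.083333; dx = sigma*sqrt(3*dt) = 0.290000
u = exp(dx) = 1.336427; d = 1/u = 0.748264
p_u = 0.144655, p_m = 0.666667, p_d = 0.188678
Discount per step: exp(-r*dt) = 0.998751
Stock lattice S(k, j) with j the centered position index:
  k=0: S(0,+0) = 108.2000
  k=1: S(1,-1) = 80.9621; S(1,+0) = 108.2000; S(1,+1) = 144.6015
  k=2: S(2,-2) = 60.5810; S(2,-1) = 80.9621; S(2,+0) = 108.2000; S(2,+1) = 144.6015; S(2,+2) = 193.2494
  k=3: S(3,-3) = 45.3306; S(3,-2) = 60.5810; S(3,-1) = 80.9621; S(3,+0) = 108.2000; S(3,+1) = 144.6015; S(3,+2) = 193.2494; S(3,+3) = 258.2638
Terminal payoffs V(N, j) = max(S_T - K, 0):
  V(3,-3) = 0.000000; V(3,-2) = 0.000000; V(3,-1) = 0.000000; V(3,+0) = 6.210000; V(3,+1) = 42.611454; V(3,+2) = 91.259358; V(3,+3) = 156.273754
Backward induction: V(k, j) = exp(-r*dt) * [p_u * V(k+1, j+1) + p_m * V(k+1, j) + p_d * V(k+1, j-1)]
  V(2,-2) = exp(-r*dt) * [p_u*0.000000 + p_m*0.000000 + p_d*0.000000] = 0.000000
  V(2,-1) = exp(-r*dt) * [p_u*6.210000 + p_m*0.000000 + p_d*0.000000] = 0.897186
  V(2,+0) = exp(-r*dt) * [p_u*42.611454 + p_m*6.210000 + p_d*0.000000] = 10.291095
  V(2,+1) = exp(-r*dt) * [p_u*91.259358 + p_m*42.611454 + p_d*6.210000] = 42.727024
  V(2,+2) = exp(-r*dt) * [p_u*156.273754 + p_m*91.259358 + p_d*42.611454] = 91.370945
  V(1,-1) = exp(-r*dt) * [p_u*10.291095 + p_m*0.897186 + p_d*0.000000] = 2.084178
  V(1,+0) = exp(-r*dt) * [p_u*42.727024 + p_m*10.291095 + p_d*0.897186] = 13.194192
  V(1,+1) = exp(-r*dt) * [p_u*91.370945 + p_m*42.727024 + p_d*10.291095] = 43.589147
  V(0,+0) = exp(-r*dt) * [p_u*43.589147 + p_m*13.194192 + p_d*2.084178] = 15.475406

Answer: Price = V(0,0) = 15.4754


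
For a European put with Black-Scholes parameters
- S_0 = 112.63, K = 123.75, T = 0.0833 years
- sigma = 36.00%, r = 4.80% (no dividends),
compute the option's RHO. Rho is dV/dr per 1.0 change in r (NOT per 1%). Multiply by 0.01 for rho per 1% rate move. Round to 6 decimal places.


Answer: Rho = -8.430685

Derivation:
d1 = -0.8157575201; d2 = -0.9196597819
phi(d1) = 0.2860271053; exp(-qT) = 1.0000000000; exp(-rT) = 0.9960095830
N(-d2) = 0.8211247121
Rho = -K*T*exp(-rT)*N(-d2) = -123.7500 * 0.0833 * 0.9960095830 * 0.8211247121 = -8.430685


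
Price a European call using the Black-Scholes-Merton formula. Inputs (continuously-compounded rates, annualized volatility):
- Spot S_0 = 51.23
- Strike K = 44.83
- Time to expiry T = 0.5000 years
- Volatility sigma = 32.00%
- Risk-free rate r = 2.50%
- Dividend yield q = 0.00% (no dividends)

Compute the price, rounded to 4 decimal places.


d1 = (ln(S/K) + (r - q + 0.5*sigma^2) * T) / (sigma * sqrt(T)) = 0.75814106
d2 = d1 - sigma * sqrt(T) = 0.53186689
exp(-rT) = 0.98757780; exp(-qT) = 1.00000000
C = S_0 * exp(-qT) * N(d1) - K * exp(-rT) * N(d2)
N(d1) = 0.77581673; N(d2) = 0.70259091
C = 51.2300 * 1.00000000 * 0.77581673 - 44.8300 * 0.98757780 * 0.70259091 = 8.6392

Answer: Price = 8.6392


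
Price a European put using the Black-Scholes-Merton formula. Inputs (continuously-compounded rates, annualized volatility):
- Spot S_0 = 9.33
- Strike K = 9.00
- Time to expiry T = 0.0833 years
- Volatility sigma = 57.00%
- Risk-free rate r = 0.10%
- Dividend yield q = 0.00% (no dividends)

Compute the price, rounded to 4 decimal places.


Answer: Price = 0.4498

Derivation:
d1 = (ln(S/K) + (r - q + 0.5*sigma^2) * T) / (sigma * sqrt(T)) = 0.30165488
d2 = d1 - sigma * sqrt(T) = 0.13714297
exp(-rT) = 0.99991670; exp(-qT) = 1.00000000
P = K * exp(-rT) * N(-d2) - S_0 * exp(-qT) * N(-d1)
N(-d1) = 0.38145758; N(-d2) = 0.44545889
P = 9.0000 * 0.99991670 * 0.44545889 - 9.3300 * 1.00000000 * 0.38145758 = 0.4498


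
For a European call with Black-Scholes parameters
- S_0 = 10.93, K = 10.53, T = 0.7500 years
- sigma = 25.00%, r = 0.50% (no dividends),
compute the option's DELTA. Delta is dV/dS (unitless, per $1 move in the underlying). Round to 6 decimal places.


Answer: Delta = 0.617063

Derivation:
d1 = 0.2977763736; d2 = 0.0812700226
phi(d1) = 0.3816413760; exp(-qT) = 1.0000000000; exp(-rT) = 0.9962570225
N(d1) = 0.6170630759
Delta = exp(-qT) * N(d1) = 1.0000000000 * 0.6170630759 = 0.617063


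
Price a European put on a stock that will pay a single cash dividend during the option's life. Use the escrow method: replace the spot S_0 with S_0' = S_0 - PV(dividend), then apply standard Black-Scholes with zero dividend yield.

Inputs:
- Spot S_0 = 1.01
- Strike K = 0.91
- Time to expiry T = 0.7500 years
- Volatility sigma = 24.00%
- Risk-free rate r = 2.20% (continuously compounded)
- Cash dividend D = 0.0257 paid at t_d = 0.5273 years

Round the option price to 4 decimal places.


PV(D) = D * exp(-r * t_d) = 0.0257 * 0.98846643 = 0.02540359
S_0' = S_0 - PV(D) = 1.0100 - 0.02540359 = 0.98459641
d1 = (ln(S_0'/K) + (r + sigma^2/2)*T) / (sigma*sqrt(T)) = 0.56237392
d2 = d1 - sigma*sqrt(T) = 0.35452782
exp(-rT) = 0.98363538
N(-d1) = 0.28693064; N(-d2) = 0.36147168
P = K * exp(-rT) * N(-d2) - S_0' * N(-d1) = 0.9100 * 0.98363538 * 0.36147168 - 0.98459641 * 0.28693064 = 0.0410

Answer: Price = 0.0410


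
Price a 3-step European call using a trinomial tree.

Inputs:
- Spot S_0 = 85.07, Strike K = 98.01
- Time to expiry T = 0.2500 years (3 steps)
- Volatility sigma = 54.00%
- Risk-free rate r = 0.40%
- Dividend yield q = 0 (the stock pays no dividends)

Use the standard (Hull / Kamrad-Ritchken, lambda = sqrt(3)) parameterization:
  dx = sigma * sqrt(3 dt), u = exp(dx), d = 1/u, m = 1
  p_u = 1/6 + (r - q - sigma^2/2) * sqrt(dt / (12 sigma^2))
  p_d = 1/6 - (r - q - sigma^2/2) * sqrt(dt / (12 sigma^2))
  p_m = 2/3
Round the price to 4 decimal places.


dt = T/N = 0.083333; dx = sigma*sqrt(3*dt) = 0.270000
u = exp(dx) = 1.309964; d = 1/u = 0.763379
p_u = 0.144784, p_m = 0.666667, p_d = 0.188549
Discount per step: exp(-r*dt) = 0.999667
Stock lattice S(k, j) with j the centered position index:
  k=0: S(0,+0) = 85.0700
  k=1: S(1,-1) = 64.9407; S(1,+0) = 85.0700; S(1,+1) = 111.4387
  k=2: S(2,-2) = 49.5744; S(2,-1) = 64.9407; S(2,+0) = 85.0700; S(2,+1) = 111.4387; S(2,+2) = 145.9807
  k=3: S(3,-3) = 37.8441; S(3,-2) = 49.5744; S(3,-1) = 64.9407; S(3,+0) = 85.0700; S(3,+1) = 111.4387; S(3,+2) = 145.9807; S(3,+3) = 191.2295
Terminal payoffs V(N, j) = max(S_T - K, 0):
  V(3,-3) = 0.000000; V(3,-2) = 0.000000; V(3,-1) = 0.000000; V(3,+0) = 0.000000; V(3,+1) = 13.428676; V(3,+2) = 47.970704; V(3,+3) = 93.219532
Backward induction: V(k, j) = exp(-r*dt) * [p_u * V(k+1, j+1) + p_m * V(k+1, j) + p_d * V(k+1, j-1)]
  V(2,-2) = exp(-r*dt) * [p_u*0.000000 + p_m*0.000000 + p_d*0.000000] = 0.000000
  V(2,-1) = exp(-r*dt) * [p_u*0.000000 + p_m*0.000000 + p_d*0.000000] = 0.000000
  V(2,+0) = exp(-r*dt) * [p_u*13.428676 + p_m*0.000000 + p_d*0.000000] = 1.943609
  V(2,+1) = exp(-r*dt) * [p_u*47.970704 + p_m*13.428676 + p_d*0.000000] = 15.892540
  V(2,+2) = exp(-r*dt) * [p_u*93.219532 + p_m*47.970704 + p_d*13.428676] = 47.993130
  V(1,-1) = exp(-r*dt) * [p_u*1.943609 + p_m*0.000000 + p_d*0.000000] = 0.281310
  V(1,+0) = exp(-r*dt) * [p_u*15.892540 + p_m*1.943609 + p_d*0.000000] = 3.595525
  V(1,+1) = exp(-r*dt) * [p_u*47.993130 + p_m*15.892540 + p_d*1.943609] = 17.904159
  V(0,+0) = exp(-r*dt) * [p_u*17.904159 + p_m*3.595525 + p_d*0.281310] = 5.040612

Answer: Price = V(0,0) = 5.0406


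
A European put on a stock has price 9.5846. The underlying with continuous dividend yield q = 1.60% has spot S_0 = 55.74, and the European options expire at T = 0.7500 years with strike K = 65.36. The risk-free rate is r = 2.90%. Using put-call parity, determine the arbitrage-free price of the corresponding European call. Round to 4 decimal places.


Put-call parity: C - P = S_0 * exp(-qT) - K * exp(-rT).
S_0 * exp(-qT) = 55.7400 * 0.98807171 = 55.07511727
K * exp(-rT) = 65.3600 * 0.97848483 = 63.95376821
C = P + S*exp(-qT) - K*exp(-rT)
C = 9.5846 + 55.07511727 - 63.95376821 = 0.7059

Answer: Call price = 0.7059


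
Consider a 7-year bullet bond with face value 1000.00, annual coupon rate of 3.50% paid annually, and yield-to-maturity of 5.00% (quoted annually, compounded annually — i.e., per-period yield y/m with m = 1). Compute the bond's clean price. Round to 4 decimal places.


Answer: Price = 913.2044

Derivation:
Coupon per period c = face * coupon_rate / m = 35.000000
Periods per year m = 1; per-period yield y/m = 0.050000
Number of cashflows N = 7
Cashflows (t years, CF_t, discount factor 1/(1+y/m)^(m*t), PV):
  t = 1.0000: CF_t = 35.000000, DF = 0.952381, PV = 33.333333
  t = 2.0000: CF_t = 35.000000, DF = 0.907029, PV = 31.746032
  t = 3.0000: CF_t = 35.000000, DF = 0.863838, PV = 30.234316
  t = 4.0000: CF_t = 35.000000, DF = 0.822702, PV = 28.794587
  t = 5.0000: CF_t = 35.000000, DF = 0.783526, PV = 27.423416
  t = 6.0000: CF_t = 35.000000, DF = 0.746215, PV = 26.117539
  t = 7.0000: CF_t = 1035.000000, DF = 0.710681, PV = 735.555177
Price P = sum_t PV_t = 913.204399


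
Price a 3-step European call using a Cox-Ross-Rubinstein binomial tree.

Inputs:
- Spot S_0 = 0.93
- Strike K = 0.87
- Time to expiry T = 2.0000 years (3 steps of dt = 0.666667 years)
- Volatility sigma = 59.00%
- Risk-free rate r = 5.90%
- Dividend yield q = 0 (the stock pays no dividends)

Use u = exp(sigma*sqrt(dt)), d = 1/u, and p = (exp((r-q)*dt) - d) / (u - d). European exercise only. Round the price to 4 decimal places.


Answer: Price = V(0,0) = 0.3797

Derivation:
dt = T/N = 0.666667
u = exp(sigma*sqrt(dt)) = 1.618877; d = 1/u = 0.617712
p = (exp((r-q)*dt) - d) / (u - d) = 0.421913
Discount per step: exp(-r*dt) = 0.961430
Stock lattice S(k, i) with i counting down-moves:
  k=0: S(0,0) = 0.9300
  k=1: S(1,0) = 1.5056; S(1,1) = 0.5745
  k=2: S(2,0) = 2.4373; S(2,1) = 0.9300; S(2,2) = 0.3549
  k=3: S(3,0) = 3.9457; S(3,1) = 1.5056; S(3,2) = 0.5745; S(3,3) = 0.2192
Terminal payoffs V(N, i) = max(S_T - K, 0):
  V(3,0) = 3.075707; V(3,1) = 0.635556; V(3,2) = 0.000000; V(3,3) = 0.000000
Backward induction: V(k, i) = exp(-r*dt) * [p * V(k+1, i) + (1-p) * V(k+1, i+1)].
  V(2,0) = exp(-r*dt) * [p*3.075707 + (1-p)*0.635556] = 1.600866
  V(2,1) = exp(-r*dt) * [p*0.635556 + (1-p)*0.000000] = 0.257807
  V(2,2) = exp(-r*dt) * [p*0.000000 + (1-p)*0.000000] = 0.000000
  V(1,0) = exp(-r*dt) * [p*1.600866 + (1-p)*0.257807] = 0.792663
  V(1,1) = exp(-r*dt) * [p*0.257807 + (1-p)*0.000000] = 0.104577
  V(0,0) = exp(-r*dt) * [p*0.792663 + (1-p)*0.104577] = 0.379659


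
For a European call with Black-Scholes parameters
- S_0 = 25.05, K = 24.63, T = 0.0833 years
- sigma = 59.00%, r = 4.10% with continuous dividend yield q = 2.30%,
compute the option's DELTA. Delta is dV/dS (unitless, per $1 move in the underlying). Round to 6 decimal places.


Answer: Delta = 0.575512

Derivation:
d1 = 0.1932438145; d2 = 0.0229595521
phi(d1) = 0.3915625058; exp(-qT) = 0.9980859342; exp(-rT) = 0.9965905255
N(d1) = 0.5766159868
Delta = exp(-qT) * N(d1) = 0.9980859342 * 0.5766159868 = 0.575512


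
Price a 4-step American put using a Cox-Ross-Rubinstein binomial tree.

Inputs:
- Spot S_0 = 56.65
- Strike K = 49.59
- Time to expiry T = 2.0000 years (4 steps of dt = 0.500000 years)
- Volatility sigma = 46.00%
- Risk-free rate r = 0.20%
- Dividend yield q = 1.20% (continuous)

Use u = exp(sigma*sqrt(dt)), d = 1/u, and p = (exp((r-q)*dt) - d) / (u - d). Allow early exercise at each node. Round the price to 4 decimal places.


Answer: Price = V(0,0) = 10.7591

Derivation:
dt = T/N = 0.500000
u = exp(sigma*sqrt(dt)) = 1.384403; d = 1/u = 0.722333
p = (exp((r-q)*dt) - d) / (u - d) = 0.411859
Discount per step: exp(-r*dt) = 0.999000
Stock lattice S(k, i) with i counting down-moves:
  k=0: S(0,0) = 56.6500
  k=1: S(1,0) = 78.4264; S(1,1) = 40.9202
  k=2: S(2,0) = 108.5738; S(2,1) = 56.6500; S(2,2) = 29.5580
  k=3: S(3,0) = 150.3099; S(3,1) = 78.4264; S(3,2) = 40.9202; S(3,3) = 21.3507
  k=4: S(4,0) = 208.0895; S(4,1) = 108.5738; S(4,2) = 56.6500; S(4,3) = 29.5580; S(4,4) = 15.4223
Terminal payoffs V(N, i) = max(K - S_T, 0):
  V(4,0) = 0.000000; V(4,1) = 0.000000; V(4,2) = 0.000000; V(4,3) = 20.032020; V(4,4) = 34.167685
Backward induction: V(k, i) = exp(-r*dt) * [p * V(k+1, i) + (1-p) * V(k+1, i+1)]; then take max(V_cont, immediate exercise) for American.
  V(3,0) = exp(-r*dt) * [p*0.000000 + (1-p)*0.000000] = 0.000000; exercise = 0.000000; V(3,0) = max -> 0.000000
  V(3,1) = exp(-r*dt) * [p*0.000000 + (1-p)*0.000000] = 0.000000; exercise = 0.000000; V(3,1) = max -> 0.000000
  V(3,2) = exp(-r*dt) * [p*0.000000 + (1-p)*20.032020] = 11.769878; exercise = 8.669839; V(3,2) = max -> 11.769878
  V(3,3) = exp(-r*dt) * [p*20.032020 + (1-p)*34.167685] = 28.317453; exercise = 28.239298; V(3,3) = max -> 28.317453
  V(2,0) = exp(-r*dt) * [p*0.000000 + (1-p)*0.000000] = 0.000000; exercise = 0.000000; V(2,0) = max -> 0.000000
  V(2,1) = exp(-r*dt) * [p*0.000000 + (1-p)*11.769878] = 6.915430; exercise = 0.000000; V(2,1) = max -> 6.915430
  V(2,2) = exp(-r*dt) * [p*11.769878 + (1-p)*28.317453] = 21.480695; exercise = 20.032020; V(2,2) = max -> 21.480695
  V(1,0) = exp(-r*dt) * [p*0.000000 + (1-p)*6.915430] = 4.063183; exercise = 0.000000; V(1,0) = max -> 4.063183
  V(1,1) = exp(-r*dt) * [p*6.915430 + (1-p)*21.480695] = 15.466386; exercise = 8.669839; V(1,1) = max -> 15.466386
  V(0,0) = exp(-r*dt) * [p*4.063183 + (1-p)*15.466386] = 10.759110; exercise = 0.000000; V(0,0) = max -> 10.759110


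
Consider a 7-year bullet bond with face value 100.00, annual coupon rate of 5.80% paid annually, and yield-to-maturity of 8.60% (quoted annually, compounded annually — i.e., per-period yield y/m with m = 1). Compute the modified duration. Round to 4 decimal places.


Coupon per period c = face * coupon_rate / m = 5.800000
Periods per year m = 1; per-period yield y/m = 0.086000
Number of cashflows N = 7
Cashflows (t years, CF_t, discount factor 1/(1+y/m)^(m*t), PV):
  t = 1.0000: CF_t = 5.800000, DF = 0.920810, PV = 5.340700
  t = 2.0000: CF_t = 5.800000, DF = 0.847892, PV = 4.917771
  t = 3.0000: CF_t = 5.800000, DF = 0.780747, PV = 4.528335
  t = 4.0000: CF_t = 5.800000, DF = 0.718920, PV = 4.169737
  t = 5.0000: CF_t = 5.800000, DF = 0.661989, PV = 3.839537
  t = 6.0000: CF_t = 5.800000, DF = 0.609566, PV = 3.535485
  t = 7.0000: CF_t = 105.800000, DF = 0.561295, PV = 59.385018
Price P = sum_t PV_t = 85.716583
First compute Macaulay numerator sum_t t * PV_t:
  t * PV_t at t = 1.0000: 5.340700
  t * PV_t at t = 2.0000: 9.835543
  t * PV_t at t = 3.0000: 13.585004
  t * PV_t at t = 4.0000: 16.678949
  t * PV_t at t = 5.0000: 19.197685
  t * PV_t at t = 6.0000: 21.212912
  t * PV_t at t = 7.0000: 415.695125
Macaulay duration D = 501.545918 / 85.716583 = 5.851212
Modified duration = D / (1 + y/m) = 5.851212 / (1 + 0.086000) = 5.387857

Answer: Modified duration = 5.3879


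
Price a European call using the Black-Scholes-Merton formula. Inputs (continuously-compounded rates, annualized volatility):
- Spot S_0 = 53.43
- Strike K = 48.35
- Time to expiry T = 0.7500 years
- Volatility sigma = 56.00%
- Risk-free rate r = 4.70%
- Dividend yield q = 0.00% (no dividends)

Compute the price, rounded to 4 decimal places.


d1 = (ln(S/K) + (r - q + 0.5*sigma^2) * T) / (sigma * sqrt(T)) = 0.52117443
d2 = d1 - sigma * sqrt(T) = 0.03620020
exp(-rT) = 0.96536405; exp(-qT) = 1.00000000
C = S_0 * exp(-qT) * N(d1) - K * exp(-rT) * N(d2)
N(d1) = 0.69887737; N(d2) = 0.51443864
C = 53.4300 * 1.00000000 * 0.69887737 - 48.3500 * 0.96536405 * 0.51443864 = 13.3294

Answer: Price = 13.3294


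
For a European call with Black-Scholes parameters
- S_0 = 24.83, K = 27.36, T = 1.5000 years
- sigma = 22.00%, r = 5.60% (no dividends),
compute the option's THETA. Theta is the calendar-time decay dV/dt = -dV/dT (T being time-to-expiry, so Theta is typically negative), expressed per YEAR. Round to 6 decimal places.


d1 = 0.0863649510; d2 = -0.1830789207
phi(d1) = 0.3974572151; exp(-qT) = 1.0000000000; exp(-rT) = 0.9194312561
Theta = -S*exp(-qT)*phi(d1)*sigma/(2*sqrt(T)) - r*K*exp(-rT)*N(d2) + q*S*exp(-qT)*N(d1)
N(d1) = 0.5344118461; N(d2) = 0.4273680475; sqrt(T) = 1.2247448714
Term 1 = -24.8300 * 1.0000000000 * 0.3974572151 * 0.2200 / (2 * 1.2247448714) = -0.8863681873
Term 2 = -0.0560 * 27.3600 * 0.9194312561 * 0.4273680475 = -0.6020401181
Term 3 = 0 (no dividend yield, q = 0)
Theta = -0.8863681873 + (-0.6020401181) + (0.0000000000) = -1.488408

Answer: Theta = -1.488408


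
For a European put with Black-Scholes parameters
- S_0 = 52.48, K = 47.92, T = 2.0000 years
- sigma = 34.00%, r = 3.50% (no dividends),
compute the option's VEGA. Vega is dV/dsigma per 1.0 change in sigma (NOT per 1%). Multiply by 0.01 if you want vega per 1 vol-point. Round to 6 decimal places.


Answer: Vega = 25.096547

Derivation:
d1 = 0.5750425083; d2 = 0.0942098971
phi(d1) = 0.3381466924; exp(-qT) = 1.0000000000; exp(-rT) = 0.9323938199
Vega = S * exp(-qT) * phi(d1) * sqrt(T) = 52.4800 * 1.0000000000 * 0.3381466924 * 1.4142135624 = 25.096547


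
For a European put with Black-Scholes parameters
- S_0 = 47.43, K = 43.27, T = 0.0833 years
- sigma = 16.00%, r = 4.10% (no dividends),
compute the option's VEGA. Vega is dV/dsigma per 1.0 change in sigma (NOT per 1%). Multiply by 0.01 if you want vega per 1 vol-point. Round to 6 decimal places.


d1 = 2.0848736018; d2 = 2.0386948188
phi(d1) = 0.0453979876; exp(-qT) = 1.0000000000; exp(-rT) = 0.9965905255
Vega = S * exp(-qT) * phi(d1) * sqrt(T) = 47.4300 * 1.0000000000 * 0.0453979876 * 0.2886173938 = 0.621459

Answer: Vega = 0.621459


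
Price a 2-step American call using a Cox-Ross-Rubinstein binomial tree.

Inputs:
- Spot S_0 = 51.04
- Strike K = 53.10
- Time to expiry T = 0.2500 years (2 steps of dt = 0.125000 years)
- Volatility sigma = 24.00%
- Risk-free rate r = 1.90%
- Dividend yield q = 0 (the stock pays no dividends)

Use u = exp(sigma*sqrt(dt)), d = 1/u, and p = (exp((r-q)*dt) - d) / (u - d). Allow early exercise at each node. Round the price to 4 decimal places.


Answer: Price = V(0,0) = 1.7837

Derivation:
dt = T/N = 0.125000
u = exp(sigma*sqrt(dt)) = 1.088557; d = 1/u = 0.918647
p = (exp((r-q)*dt) - d) / (u - d) = 0.492794
Discount per step: exp(-r*dt) = 0.997628
Stock lattice S(k, i) with i counting down-moves:
  k=0: S(0,0) = 51.0400
  k=1: S(1,0) = 55.5599; S(1,1) = 46.8878
  k=2: S(2,0) = 60.4802; S(2,1) = 51.0400; S(2,2) = 43.0733
Terminal payoffs V(N, i) = max(S_T - K, 0):
  V(2,0) = 7.380153; V(2,1) = 0.000000; V(2,2) = 0.000000
Backward induction: V(k, i) = exp(-r*dt) * [p * V(k+1, i) + (1-p) * V(k+1, i+1)]; then take max(V_cont, immediate exercise) for American.
  V(1,0) = exp(-r*dt) * [p*7.380153 + (1-p)*0.000000] = 3.628269; exercise = 2.459941; V(1,0) = max -> 3.628269
  V(1,1) = exp(-r*dt) * [p*0.000000 + (1-p)*0.000000] = 0.000000; exercise = 0.000000; V(1,1) = max -> 0.000000
  V(0,0) = exp(-r*dt) * [p*3.628269 + (1-p)*0.000000] = 1.783748; exercise = 0.000000; V(0,0) = max -> 1.783748


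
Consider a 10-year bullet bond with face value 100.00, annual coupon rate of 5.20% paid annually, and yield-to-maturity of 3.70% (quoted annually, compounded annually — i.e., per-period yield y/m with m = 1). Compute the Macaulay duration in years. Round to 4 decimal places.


Coupon per period c = face * coupon_rate / m = 5.200000
Periods per year m = 1; per-period yield y/m = 0.037000
Number of cashflows N = 10
Cashflows (t years, CF_t, discount factor 1/(1+y/m)^(m*t), PV):
  t = 1.0000: CF_t = 5.200000, DF = 0.964320, PV = 5.014465
  t = 2.0000: CF_t = 5.200000, DF = 0.929913, PV = 4.835549
  t = 3.0000: CF_t = 5.200000, DF = 0.896734, PV = 4.663018
  t = 4.0000: CF_t = 5.200000, DF = 0.864739, PV = 4.496642
  t = 5.0000: CF_t = 5.200000, DF = 0.833885, PV = 4.336203
  t = 6.0000: CF_t = 5.200000, DF = 0.804132, PV = 4.181488
  t = 7.0000: CF_t = 5.200000, DF = 0.775441, PV = 4.032293
  t = 8.0000: CF_t = 5.200000, DF = 0.747773, PV = 3.888421
  t = 9.0000: CF_t = 5.200000, DF = 0.721093, PV = 3.749683
  t = 10.0000: CF_t = 105.200000, DF = 0.695364, PV = 73.152332
Price P = sum_t PV_t = 112.350093
Macaulay numerator sum_t t * PV_t:
  t * PV_t at t = 1.0000: 5.014465
  t * PV_t at t = 2.0000: 9.671099
  t * PV_t at t = 3.0000: 13.989053
  t * PV_t at t = 4.0000: 17.986568
  t * PV_t at t = 5.0000: 21.681013
  t * PV_t at t = 6.0000: 25.088925
  t * PV_t at t = 7.0000: 28.226049
  t * PV_t at t = 8.0000: 31.107369
  t * PV_t at t = 9.0000: 33.747146
  t * PV_t at t = 10.0000: 731.523321
Macaulay duration D = (sum_t t * PV_t) / P = 918.035008 / 112.350093 = 8.171199

Answer: Macaulay duration = 8.1712 years


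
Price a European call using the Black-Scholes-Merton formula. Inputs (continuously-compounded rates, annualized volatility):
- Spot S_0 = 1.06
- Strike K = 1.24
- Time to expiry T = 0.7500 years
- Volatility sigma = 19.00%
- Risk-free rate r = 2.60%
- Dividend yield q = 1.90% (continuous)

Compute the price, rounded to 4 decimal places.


d1 = (ln(S/K) + (r - q + 0.5*sigma^2) * T) / (sigma * sqrt(T)) = -0.83901132
d2 = d1 - sigma * sqrt(T) = -1.00355614
exp(-rT) = 0.98068890; exp(-qT) = 0.98585105
C = S_0 * exp(-qT) * N(d1) - K * exp(-rT) * N(d2)
N(d1) = 0.20073148; N(d2) = 0.15779630
C = 1.0600 * 0.98585105 * 0.20073148 - 1.2400 * 0.98068890 * 0.15779630 = 0.0179

Answer: Price = 0.0179


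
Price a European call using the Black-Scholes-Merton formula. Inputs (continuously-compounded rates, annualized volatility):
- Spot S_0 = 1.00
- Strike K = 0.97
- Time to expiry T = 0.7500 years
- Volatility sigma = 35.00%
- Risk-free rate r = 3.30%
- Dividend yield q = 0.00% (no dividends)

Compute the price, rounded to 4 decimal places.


Answer: Price = 0.1460

Derivation:
d1 = (ln(S/K) + (r - q + 0.5*sigma^2) * T) / (sigma * sqrt(T)) = 0.33369759
d2 = d1 - sigma * sqrt(T) = 0.03058870
exp(-rT) = 0.97555377; exp(-qT) = 1.00000000
C = S_0 * exp(-qT) * N(d1) - K * exp(-rT) * N(d2)
N(d1) = 0.63069612; N(d2) = 0.51220122
C = 1.0000 * 1.00000000 * 0.63069612 - 0.9700 * 0.97555377 * 0.51220122 = 0.1460


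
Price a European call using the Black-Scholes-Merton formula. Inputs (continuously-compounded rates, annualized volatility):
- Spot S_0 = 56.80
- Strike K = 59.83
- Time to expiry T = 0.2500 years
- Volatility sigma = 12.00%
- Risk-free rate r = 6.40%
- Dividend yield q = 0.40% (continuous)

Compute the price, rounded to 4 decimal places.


d1 = (ln(S/K) + (r - q + 0.5*sigma^2) * T) / (sigma * sqrt(T)) = -0.58618136
d2 = d1 - sigma * sqrt(T) = -0.64618136
exp(-rT) = 0.98412732; exp(-qT) = 0.99900050
C = S_0 * exp(-qT) * N(d1) - K * exp(-rT) * N(d2)
N(d1) = 0.27887682; N(d2) = 0.25908095
C = 56.8000 * 0.99900050 * 0.27887682 - 59.8300 * 0.98412732 * 0.25908095 = 0.5696

Answer: Price = 0.5696


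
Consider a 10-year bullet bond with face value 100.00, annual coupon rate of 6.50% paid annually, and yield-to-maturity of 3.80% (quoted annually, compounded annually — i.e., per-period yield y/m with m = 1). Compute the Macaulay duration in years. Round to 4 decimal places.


Answer: Macaulay duration = 7.9039 years

Derivation:
Coupon per period c = face * coupon_rate / m = 6.500000
Periods per year m = 1; per-period yield y/m = 0.038000
Number of cashflows N = 10
Cashflows (t years, CF_t, discount factor 1/(1+y/m)^(m*t), PV):
  t = 1.0000: CF_t = 6.500000, DF = 0.963391, PV = 6.262042
  t = 2.0000: CF_t = 6.500000, DF = 0.928122, PV = 6.032796
  t = 3.0000: CF_t = 6.500000, DF = 0.894145, PV = 5.811942
  t = 4.0000: CF_t = 6.500000, DF = 0.861411, PV = 5.599174
  t = 5.0000: CF_t = 6.500000, DF = 0.829876, PV = 5.394194
  t = 6.0000: CF_t = 6.500000, DF = 0.799495, PV = 5.196719
  t = 7.0000: CF_t = 6.500000, DF = 0.770227, PV = 5.006473
  t = 8.0000: CF_t = 6.500000, DF = 0.742030, PV = 4.823192
  t = 9.0000: CF_t = 6.500000, DF = 0.714865, PV = 4.646620
  t = 10.0000: CF_t = 106.500000, DF = 0.688694, PV = 73.345939
Price P = sum_t PV_t = 122.119092
Macaulay numerator sum_t t * PV_t:
  t * PV_t at t = 1.0000: 6.262042
  t * PV_t at t = 2.0000: 12.065592
  t * PV_t at t = 3.0000: 17.435827
  t * PV_t at t = 4.0000: 22.396695
  t * PV_t at t = 5.0000: 26.970972
  t * PV_t at t = 6.0000: 31.180314
  t * PV_t at t = 7.0000: 35.045311
  t * PV_t at t = 8.0000: 38.585534
  t * PV_t at t = 9.0000: 41.819582
  t * PV_t at t = 10.0000: 733.459390
Macaulay duration D = (sum_t t * PV_t) / P = 965.221259 / 122.119092 = 7.903934


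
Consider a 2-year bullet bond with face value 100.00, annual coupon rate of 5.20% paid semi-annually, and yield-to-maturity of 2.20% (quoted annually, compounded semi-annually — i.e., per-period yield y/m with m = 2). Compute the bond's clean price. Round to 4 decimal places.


Answer: Price = 105.8386

Derivation:
Coupon per period c = face * coupon_rate / m = 2.600000
Periods per year m = 2; per-period yield y/m = 0.011000
Number of cashflows N = 4
Cashflows (t years, CF_t, discount factor 1/(1+y/m)^(m*t), PV):
  t = 0.5000: CF_t = 2.600000, DF = 0.989120, PV = 2.571711
  t = 1.0000: CF_t = 2.600000, DF = 0.978358, PV = 2.543730
  t = 1.5000: CF_t = 2.600000, DF = 0.967713, PV = 2.516054
  t = 2.0000: CF_t = 102.600000, DF = 0.957184, PV = 98.207066
Price P = sum_t PV_t = 105.838561


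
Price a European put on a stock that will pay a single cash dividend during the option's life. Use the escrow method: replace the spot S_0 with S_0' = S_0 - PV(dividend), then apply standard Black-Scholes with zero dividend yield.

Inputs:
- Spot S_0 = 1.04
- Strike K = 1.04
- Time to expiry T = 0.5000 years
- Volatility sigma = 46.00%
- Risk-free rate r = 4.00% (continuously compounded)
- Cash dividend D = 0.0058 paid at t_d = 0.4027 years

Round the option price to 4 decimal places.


Answer: Price = 0.1254

Derivation:
PV(D) = D * exp(-r * t_d) = 0.0058 * 0.98402104 = 0.00570732
S_0' = S_0 - PV(D) = 1.0400 - 0.00570732 = 1.03429268
d1 = (ln(S_0'/K) + (r + sigma^2/2)*T) / (sigma*sqrt(T)) = 0.20720404
d2 = d1 - sigma*sqrt(T) = -0.11806508
exp(-rT) = 0.98019867
N(-d1) = 0.41792525; N(-d2) = 0.54699195
P = K * exp(-rT) * N(-d2) - S_0' * N(-d1) = 1.0400 * 0.98019867 * 0.54699195 - 1.03429268 * 0.41792525 = 0.1254


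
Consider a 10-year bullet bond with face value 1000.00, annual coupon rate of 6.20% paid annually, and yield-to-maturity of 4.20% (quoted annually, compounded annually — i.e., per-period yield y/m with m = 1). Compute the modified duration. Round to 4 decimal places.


Coupon per period c = face * coupon_rate / m = 62.000000
Periods per year m = 1; per-period yield y/m = 0.042000
Number of cashflows N = 10
Cashflows (t years, CF_t, discount factor 1/(1+y/m)^(m*t), PV):
  t = 1.0000: CF_t = 62.000000, DF = 0.959693, PV = 59.500960
  t = 2.0000: CF_t = 62.000000, DF = 0.921010, PV = 57.102648
  t = 3.0000: CF_t = 62.000000, DF = 0.883887, PV = 54.801006
  t = 4.0000: CF_t = 62.000000, DF = 0.848260, PV = 52.592136
  t = 5.0000: CF_t = 62.000000, DF = 0.814069, PV = 50.472300
  t = 6.0000: CF_t = 62.000000, DF = 0.781257, PV = 48.437908
  t = 7.0000: CF_t = 62.000000, DF = 0.749766, PV = 46.485516
  t = 8.0000: CF_t = 62.000000, DF = 0.719545, PV = 44.611820
  t = 9.0000: CF_t = 62.000000, DF = 0.690543, PV = 42.813646
  t = 10.0000: CF_t = 1062.000000, DF = 0.662709, PV = 703.796864
Price P = sum_t PV_t = 1160.614804
First compute Macaulay numerator sum_t t * PV_t:
  t * PV_t at t = 1.0000: 59.500960
  t * PV_t at t = 2.0000: 114.205297
  t * PV_t at t = 3.0000: 164.403019
  t * PV_t at t = 4.0000: 210.368546
  t * PV_t at t = 5.0000: 252.361499
  t * PV_t at t = 6.0000: 290.627446
  t * PV_t at t = 7.0000: 325.398612
  t * PV_t at t = 8.0000: 356.894557
  t * PV_t at t = 9.0000: 385.322818
  t * PV_t at t = 10.0000: 7037.968636
Macaulay duration D = 9197.051391 / 1160.614804 = 7.924293
Modified duration = D / (1 + y/m) = 7.924293 / (1 + 0.042000) = 7.604887

Answer: Modified duration = 7.6049


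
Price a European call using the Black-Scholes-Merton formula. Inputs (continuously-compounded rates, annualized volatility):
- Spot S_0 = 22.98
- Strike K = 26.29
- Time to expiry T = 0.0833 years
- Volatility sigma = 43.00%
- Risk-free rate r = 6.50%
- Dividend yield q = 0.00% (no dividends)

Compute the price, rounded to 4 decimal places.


d1 = (ln(S/K) + (r - q + 0.5*sigma^2) * T) / (sigma * sqrt(T)) = -0.97859323
d2 = d1 - sigma * sqrt(T) = -1.10269870
exp(-rT) = 0.99460013; exp(-qT) = 1.00000000
C = S_0 * exp(-qT) * N(d1) - K * exp(-rT) * N(d2)
N(d1) = 0.16389050; N(d2) = 0.13507901
C = 22.9800 * 1.00000000 * 0.16389050 - 26.2900 * 0.99460013 * 0.13507901 = 0.2342

Answer: Price = 0.2342


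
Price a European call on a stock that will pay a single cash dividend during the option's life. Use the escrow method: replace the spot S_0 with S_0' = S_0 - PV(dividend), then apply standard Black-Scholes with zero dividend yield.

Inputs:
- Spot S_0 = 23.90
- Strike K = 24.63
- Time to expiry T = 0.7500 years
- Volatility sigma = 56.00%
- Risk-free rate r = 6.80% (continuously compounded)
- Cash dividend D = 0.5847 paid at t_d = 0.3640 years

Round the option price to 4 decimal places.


PV(D) = D * exp(-r * t_d) = 0.5847 * 0.97555182 = 0.57040515
S_0' = S_0 - PV(D) = 23.9000 - 0.57040515 = 23.32959485
d1 = (ln(S_0'/K) + (r + sigma^2/2)*T) / (sigma*sqrt(T)) = 0.23580121
d2 = d1 - sigma*sqrt(T) = -0.24917302
exp(-rT) = 0.95027867
N(d1) = 0.59320653; N(d2) = 0.40161347
C = S_0' * N(d1) - K * exp(-rT) * N(d2) = 23.32959485 * 0.59320653 - 24.6300 * 0.95027867 * 0.40161347 = 4.4394

Answer: Price = 4.4394


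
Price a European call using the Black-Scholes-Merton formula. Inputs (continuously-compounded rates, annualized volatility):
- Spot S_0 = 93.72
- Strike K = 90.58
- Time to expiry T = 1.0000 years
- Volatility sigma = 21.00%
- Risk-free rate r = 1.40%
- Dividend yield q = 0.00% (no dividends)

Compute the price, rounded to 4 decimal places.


d1 = (ln(S/K) + (r - q + 0.5*sigma^2) * T) / (sigma * sqrt(T)) = 0.33394369
d2 = d1 - sigma * sqrt(T) = 0.12394369
exp(-rT) = 0.98609754; exp(-qT) = 1.00000000
C = S_0 * exp(-qT) * N(d1) - K * exp(-rT) * N(d2)
N(d1) = 0.63078898; N(d2) = 0.54932007
C = 93.7200 * 1.00000000 * 0.63078898 - 90.5800 * 0.98609754 * 0.54932007 = 10.0519

Answer: Price = 10.0519


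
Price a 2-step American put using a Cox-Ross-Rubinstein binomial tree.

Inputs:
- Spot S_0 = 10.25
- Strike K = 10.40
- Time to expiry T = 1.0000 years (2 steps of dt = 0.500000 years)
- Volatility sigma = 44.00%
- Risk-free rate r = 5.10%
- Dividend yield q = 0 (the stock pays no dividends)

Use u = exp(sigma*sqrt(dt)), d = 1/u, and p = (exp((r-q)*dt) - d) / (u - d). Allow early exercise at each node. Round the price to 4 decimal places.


dt = T/N = 0.500000
u = exp(sigma*sqrt(dt)) = 1.364963; d = 1/u = 0.732621
p = (exp((r-q)*dt) - d) / (u - d) = 0.463685
Discount per step: exp(-r*dt) = 0.974822
Stock lattice S(k, i) with i counting down-moves:
  k=0: S(0,0) = 10.2500
  k=1: S(1,0) = 13.9909; S(1,1) = 7.5094
  k=2: S(2,0) = 19.0970; S(2,1) = 10.2500; S(2,2) = 5.5015
Terminal payoffs V(N, i) = max(K - S_T, 0):
  V(2,0) = 0.000000; V(2,1) = 0.150000; V(2,2) = 4.898484
Backward induction: V(k, i) = exp(-r*dt) * [p * V(k+1, i) + (1-p) * V(k+1, i+1)]; then take max(V_cont, immediate exercise) for American.
  V(1,0) = exp(-r*dt) * [p*0.000000 + (1-p)*0.150000] = 0.078422; exercise = 0.000000; V(1,0) = max -> 0.078422
  V(1,1) = exp(-r*dt) * [p*0.150000 + (1-p)*4.898484] = 2.628789; exercise = 2.890636; V(1,1) = max -> 2.890636
  V(0,0) = exp(-r*dt) * [p*0.078422 + (1-p)*2.890636] = 1.546708; exercise = 0.150000; V(0,0) = max -> 1.546708

Answer: Price = V(0,0) = 1.5467


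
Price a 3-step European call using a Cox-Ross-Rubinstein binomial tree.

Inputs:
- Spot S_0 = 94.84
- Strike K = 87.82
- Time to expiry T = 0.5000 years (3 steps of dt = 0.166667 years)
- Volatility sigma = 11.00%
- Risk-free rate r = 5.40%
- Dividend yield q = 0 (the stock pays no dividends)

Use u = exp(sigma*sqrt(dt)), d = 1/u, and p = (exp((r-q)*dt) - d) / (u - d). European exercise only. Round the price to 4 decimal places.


Answer: Price = V(0,0) = 9.6919

Derivation:
dt = T/N = 0.166667
u = exp(sigma*sqrt(dt)) = 1.045931; d = 1/u = 0.956086
p = (exp((r-q)*dt) - d) / (u - d) = 0.589400
Discount per step: exp(-r*dt) = 0.991040
Stock lattice S(k, i) with i counting down-moves:
  k=0: S(0,0) = 94.8400
  k=1: S(1,0) = 99.1961; S(1,1) = 90.6752
  k=2: S(2,0) = 103.7523; S(2,1) = 94.8400; S(2,2) = 86.6933
  k=3: S(3,0) = 108.5177; S(3,1) = 99.1961; S(3,2) = 90.6752; S(3,3) = 82.8863
Terminal payoffs V(N, i) = max(S_T - K, 0):
  V(3,0) = 20.697690; V(3,1) = 11.376088; V(3,2) = 2.855205; V(3,3) = 0.000000
Backward induction: V(k, i) = exp(-r*dt) * [p * V(k+1, i) + (1-p) * V(k+1, i+1)].
  V(2,0) = exp(-r*dt) * [p*20.697690 + (1-p)*11.376088] = 16.719088
  V(2,1) = exp(-r*dt) * [p*11.376088 + (1-p)*2.855205] = 7.806834
  V(2,2) = exp(-r*dt) * [p*2.855205 + (1-p)*0.000000] = 1.667780
  V(1,0) = exp(-r*dt) * [p*16.719088 + (1-p)*7.806834] = 12.942706
  V(1,1) = exp(-r*dt) * [p*7.806834 + (1-p)*1.667780] = 5.238776
  V(0,0) = exp(-r*dt) * [p*12.942706 + (1-p)*5.238776] = 9.691851


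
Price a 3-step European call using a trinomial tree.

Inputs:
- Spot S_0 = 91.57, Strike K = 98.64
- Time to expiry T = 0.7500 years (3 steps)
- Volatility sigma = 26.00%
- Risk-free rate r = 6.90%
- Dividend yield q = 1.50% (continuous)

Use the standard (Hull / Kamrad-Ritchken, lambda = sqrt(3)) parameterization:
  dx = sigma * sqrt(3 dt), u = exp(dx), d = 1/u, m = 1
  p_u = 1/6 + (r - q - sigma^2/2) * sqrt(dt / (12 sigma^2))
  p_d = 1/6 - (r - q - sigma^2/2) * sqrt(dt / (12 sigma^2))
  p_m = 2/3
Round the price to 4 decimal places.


dt = T/N = 0.250000; dx = sigma*sqrt(3*dt) = 0.225167
u = exp(dx) = 1.252531; d = 1/u = 0.798383
p_u = 0.177881, p_m = 0.666667, p_d = 0.155453
Discount per step: exp(-r*dt) = 0.982898
Stock lattice S(k, j) with j the centered position index:
  k=0: S(0,+0) = 91.5700
  k=1: S(1,-1) = 73.1079; S(1,+0) = 91.5700; S(1,+1) = 114.6943
  k=2: S(2,-2) = 58.3682; S(2,-1) = 73.1079; S(2,+0) = 91.5700; S(2,+1) = 114.6943; S(2,+2) = 143.6582
  k=3: S(3,-3) = 46.6002; S(3,-2) = 58.3682; S(3,-1) = 73.1079; S(3,+0) = 91.5700; S(3,+1) = 114.6943; S(3,+2) = 143.6582; S(3,+3) = 179.9364
Terminal payoffs V(N, j) = max(S_T - K, 0):
  V(3,-3) = 0.000000; V(3,-2) = 0.000000; V(3,-1) = 0.000000; V(3,+0) = 0.000000; V(3,+1) = 16.054298; V(3,+2) = 45.018207; V(3,+3) = 81.296412
Backward induction: V(k, j) = exp(-r*dt) * [p_u * V(k+1, j+1) + p_m * V(k+1, j) + p_d * V(k+1, j-1)]
  V(2,-2) = exp(-r*dt) * [p_u*0.000000 + p_m*0.000000 + p_d*0.000000] = 0.000000
  V(2,-1) = exp(-r*dt) * [p_u*0.000000 + p_m*0.000000 + p_d*0.000000] = 0.000000
  V(2,+0) = exp(-r*dt) * [p_u*16.054298 + p_m*0.000000 + p_d*0.000000] = 2.806909
  V(2,+1) = exp(-r*dt) * [p_u*45.018207 + p_m*16.054298 + p_d*0.000000] = 18.390738
  V(2,+2) = exp(-r*dt) * [p_u*81.296412 + p_m*45.018207 + p_d*16.054298] = 46.165611
  V(1,-1) = exp(-r*dt) * [p_u*2.806909 + p_m*0.000000 + p_d*0.000000] = 0.490756
  V(1,+0) = exp(-r*dt) * [p_u*18.390738 + p_m*2.806909 + p_d*0.000000] = 5.054678
  V(1,+1) = exp(-r*dt) * [p_u*46.165611 + p_m*18.390738 + p_d*2.806909] = 20.551216
  V(0,+0) = exp(-r*dt) * [p_u*20.551216 + p_m*5.054678 + p_d*0.490756] = 6.980283

Answer: Price = V(0,0) = 6.9803


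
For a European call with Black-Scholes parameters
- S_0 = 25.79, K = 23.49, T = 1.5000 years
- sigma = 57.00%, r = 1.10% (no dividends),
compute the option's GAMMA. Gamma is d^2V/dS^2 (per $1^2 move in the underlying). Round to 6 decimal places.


Answer: Gamma = 0.019491

Derivation:
d1 = 0.5064957788; d2 = -0.1916087979
phi(d1) = 0.3509163089; exp(-qT) = 1.0000000000; exp(-rT) = 0.9836353794
Gamma = exp(-qT) * phi(d1) / (S * sigma * sqrt(T)) = 1.0000000000 * 0.3509163089 / (25.7900 * 0.5700 * 1.2247448714) = 0.019491


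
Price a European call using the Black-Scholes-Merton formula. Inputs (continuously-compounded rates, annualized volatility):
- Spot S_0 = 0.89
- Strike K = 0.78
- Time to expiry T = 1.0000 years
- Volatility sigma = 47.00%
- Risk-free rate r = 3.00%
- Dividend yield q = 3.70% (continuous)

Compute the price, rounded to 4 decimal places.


Answer: Price = 0.2055

Derivation:
d1 = (ln(S/K) + (r - q + 0.5*sigma^2) * T) / (sigma * sqrt(T)) = 0.50080328
d2 = d1 - sigma * sqrt(T) = 0.03080328
exp(-rT) = 0.97044553; exp(-qT) = 0.96367614
C = S_0 * exp(-qT) * N(d1) - K * exp(-rT) * N(d2)
N(d1) = 0.69174521; N(d2) = 0.51228679
C = 0.8900 * 0.96367614 * 0.69174521 - 0.7800 * 0.97044553 * 0.51228679 = 0.2055


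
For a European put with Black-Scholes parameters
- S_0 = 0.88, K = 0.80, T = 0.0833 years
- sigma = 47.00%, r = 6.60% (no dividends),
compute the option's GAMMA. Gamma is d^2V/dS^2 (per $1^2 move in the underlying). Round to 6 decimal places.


d1 = 0.8109717863; d2 = 0.6753216113
phi(d1) = 0.2871426489; exp(-qT) = 1.0000000000; exp(-rT) = 0.9945172852
Gamma = exp(-qT) * phi(d1) / (S * sigma * sqrt(T)) = 1.0000000000 * 0.2871426489 / (0.8800 * 0.4700 * 0.2886173938) = 2.405441

Answer: Gamma = 2.405441


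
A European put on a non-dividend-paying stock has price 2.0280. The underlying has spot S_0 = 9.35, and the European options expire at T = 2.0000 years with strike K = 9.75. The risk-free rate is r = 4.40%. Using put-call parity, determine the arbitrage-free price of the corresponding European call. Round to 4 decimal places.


Answer: Call price = 2.4493

Derivation:
Put-call parity: C - P = S_0 * exp(-qT) - K * exp(-rT).
S_0 * exp(-qT) = 9.3500 * 1.00000000 = 9.35000000
K * exp(-rT) = 9.7500 * 0.91576088 = 8.92866855
C = P + S*exp(-qT) - K*exp(-rT)
C = 2.0280 + 9.35000000 - 8.92866855 = 2.4493


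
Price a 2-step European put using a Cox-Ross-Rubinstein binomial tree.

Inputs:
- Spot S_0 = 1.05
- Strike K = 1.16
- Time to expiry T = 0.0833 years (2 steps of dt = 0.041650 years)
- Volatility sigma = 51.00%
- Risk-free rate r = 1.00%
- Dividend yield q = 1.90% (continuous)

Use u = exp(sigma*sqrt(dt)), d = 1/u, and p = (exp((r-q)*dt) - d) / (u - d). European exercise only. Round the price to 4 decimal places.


Answer: Price = V(0,0) = 0.1403

Derivation:
dt = T/N = 0.041650
u = exp(sigma*sqrt(dt)) = 1.109692; d = 1/u = 0.901151
p = (exp((r-q)*dt) - d) / (u - d) = 0.472206
Discount per step: exp(-r*dt) = 0.999584
Stock lattice S(k, i) with i counting down-moves:
  k=0: S(0,0) = 1.0500
  k=1: S(1,0) = 1.1652; S(1,1) = 0.9462
  k=2: S(2,0) = 1.2930; S(2,1) = 1.0500; S(2,2) = 0.8527
Terminal payoffs V(N, i) = max(K - S_T, 0):
  V(2,0) = 0.000000; V(2,1) = 0.110000; V(2,2) = 0.307323
Backward induction: V(k, i) = exp(-r*dt) * [p * V(k+1, i) + (1-p) * V(k+1, i+1)].
  V(1,0) = exp(-r*dt) * [p*0.000000 + (1-p)*0.110000] = 0.058033
  V(1,1) = exp(-r*dt) * [p*0.110000 + (1-p)*0.307323] = 0.214057
  V(0,0) = exp(-r*dt) * [p*0.058033 + (1-p)*0.214057] = 0.140323


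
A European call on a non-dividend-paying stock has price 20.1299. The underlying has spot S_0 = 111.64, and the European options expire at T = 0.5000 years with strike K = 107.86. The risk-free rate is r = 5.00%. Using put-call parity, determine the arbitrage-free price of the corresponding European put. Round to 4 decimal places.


Answer: Put price = 13.6868

Derivation:
Put-call parity: C - P = S_0 * exp(-qT) - K * exp(-rT).
S_0 * exp(-qT) = 111.6400 * 1.00000000 = 111.64000000
K * exp(-rT) = 107.8600 * 0.97530991 = 105.19692711
P = C - S*exp(-qT) + K*exp(-rT)
P = 20.1299 - 111.64000000 + 105.19692711 = 13.6868


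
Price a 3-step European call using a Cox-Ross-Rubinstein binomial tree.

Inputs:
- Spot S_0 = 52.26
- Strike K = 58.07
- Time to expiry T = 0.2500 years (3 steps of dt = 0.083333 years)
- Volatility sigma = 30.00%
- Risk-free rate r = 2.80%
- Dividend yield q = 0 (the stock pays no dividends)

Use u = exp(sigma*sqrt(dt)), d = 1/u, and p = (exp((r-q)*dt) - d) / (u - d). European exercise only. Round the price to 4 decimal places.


Answer: Price = V(0,0) = 1.1454

Derivation:
dt = T/N = 0.083333
u = exp(sigma*sqrt(dt)) = 1.090463; d = 1/u = 0.917042
p = (exp((r-q)*dt) - d) / (u - d) = 0.491833
Discount per step: exp(-r*dt) = 0.997669
Stock lattice S(k, i) with i counting down-moves:
  k=0: S(0,0) = 52.2600
  k=1: S(1,0) = 56.9876; S(1,1) = 47.9246
  k=2: S(2,0) = 62.1429; S(2,1) = 52.2600; S(2,2) = 43.9488
  k=3: S(3,0) = 67.7645; S(3,1) = 56.9876; S(3,2) = 47.9246; S(3,3) = 40.3029
Terminal payoffs V(N, i) = max(S_T - K, 0):
  V(3,0) = 9.694529; V(3,1) = 0.000000; V(3,2) = 0.000000; V(3,3) = 0.000000
Backward induction: V(k, i) = exp(-r*dt) * [p * V(k+1, i) + (1-p) * V(k+1, i+1)].
  V(2,0) = exp(-r*dt) * [p*9.694529 + (1-p)*0.000000] = 4.756979
  V(2,1) = exp(-r*dt) * [p*0.000000 + (1-p)*0.000000] = 0.000000
  V(2,2) = exp(-r*dt) * [p*0.000000 + (1-p)*0.000000] = 0.000000
  V(1,0) = exp(-r*dt) * [p*4.756979 + (1-p)*0.000000] = 2.334188
  V(1,1) = exp(-r*dt) * [p*0.000000 + (1-p)*0.000000] = 0.000000
  V(0,0) = exp(-r*dt) * [p*2.334188 + (1-p)*0.000000] = 1.145356
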